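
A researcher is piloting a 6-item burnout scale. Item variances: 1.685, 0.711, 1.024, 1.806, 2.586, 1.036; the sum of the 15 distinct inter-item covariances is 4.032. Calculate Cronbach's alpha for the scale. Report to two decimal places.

α = 0.57

Σσ²ᵢ = 1.685 + 0.711 + 1.024 + 1.806 + 2.586 + 1.036 = 8.848
Sum of distinct covariances = 4.032
σ²_T = Σσ²ᵢ + 2·Σcov = 8.848 + 2 × 4.032 = 16.912
α = (6/5)·(1 − 8.848/16.912) = 0.57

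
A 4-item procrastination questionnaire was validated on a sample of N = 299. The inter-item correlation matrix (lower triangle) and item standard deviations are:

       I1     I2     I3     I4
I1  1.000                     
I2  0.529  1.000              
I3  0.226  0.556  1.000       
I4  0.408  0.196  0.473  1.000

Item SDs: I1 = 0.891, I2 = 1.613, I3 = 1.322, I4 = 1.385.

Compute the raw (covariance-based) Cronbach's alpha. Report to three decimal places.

Cronbach's alpha = 0.710

Σσ²ᵢ = 0.891² + 1.613² + 1.322² + 1.385² = 7.0616
Covariances σ_ij = r_ij · s_i · s_j:
  σ(I1,I2) = 0.529 × 0.891 × 1.613 = 0.7603
  σ(I1,I3) = 0.226 × 0.891 × 1.322 = 0.2662
  σ(I1,I4) = 0.408 × 0.891 × 1.385 = 0.5035
  σ(I2,I3) = 0.556 × 1.613 × 1.322 = 1.1856
  σ(I2,I4) = 0.196 × 1.613 × 1.385 = 0.4379
  σ(I3,I4) = 0.473 × 1.322 × 1.385 = 0.8660
σ²_T = Σσ²ᵢ + 2·Σσ_ij = 7.0616 + 2 × 4.0195 = 15.1006
α = (4/3)·(1 − 7.0616/15.1006) = 0.710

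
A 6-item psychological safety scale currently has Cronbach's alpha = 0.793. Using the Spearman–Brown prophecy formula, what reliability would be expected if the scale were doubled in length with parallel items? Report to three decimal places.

Length factor m = 2
α' = m·α / (1 + (m−1)·α)
   = 2 × 0.793 / (1 + (2 − 1) × 0.793)
   = 1.5860 / 1.7930 = 0.885

predicted reliability = 0.885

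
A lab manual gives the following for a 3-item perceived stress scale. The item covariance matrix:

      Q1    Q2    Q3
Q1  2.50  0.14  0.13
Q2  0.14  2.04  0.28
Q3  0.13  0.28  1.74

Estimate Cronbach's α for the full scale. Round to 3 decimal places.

ΣVar(i) = 2.50 + 2.04 + 1.74 = 6.28
Σ_{i<j} σ_ij = 0.55
σ²_T = 6.28 + 2 × 0.55 = 7.38
α = (k/(k−1))·(1 − ΣVar(i)/σ²_T) = (3/2)·(1 − 6.28/7.38) = 0.224

α = 0.224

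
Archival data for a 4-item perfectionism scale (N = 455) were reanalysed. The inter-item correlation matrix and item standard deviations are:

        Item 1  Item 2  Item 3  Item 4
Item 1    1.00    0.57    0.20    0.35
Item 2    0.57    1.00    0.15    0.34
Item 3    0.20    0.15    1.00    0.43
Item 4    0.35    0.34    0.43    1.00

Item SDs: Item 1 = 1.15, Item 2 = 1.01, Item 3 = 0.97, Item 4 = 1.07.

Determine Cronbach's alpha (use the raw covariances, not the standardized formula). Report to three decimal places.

Cronbach's alpha = 0.676

Σσ²ᵢ = 1.15² + 1.01² + 0.97² + 1.07² = 4.4284
Covariances σ_ij = r_ij · s_i · s_j:
  σ(Item 1,Item 2) = 0.57 × 1.15 × 1.01 = 0.6621
  σ(Item 1,Item 3) = 0.20 × 1.15 × 0.97 = 0.2231
  σ(Item 1,Item 4) = 0.35 × 1.15 × 1.07 = 0.4307
  σ(Item 2,Item 3) = 0.15 × 1.01 × 0.97 = 0.1470
  σ(Item 2,Item 4) = 0.34 × 1.01 × 1.07 = 0.3674
  σ(Item 3,Item 4) = 0.43 × 0.97 × 1.07 = 0.4463
σ²_T = Σσ²ᵢ + 2·Σσ_ij = 4.4284 + 2 × 2.2766 = 8.9816
α = (4/3)·(1 − 4.4284/8.9816) = 0.676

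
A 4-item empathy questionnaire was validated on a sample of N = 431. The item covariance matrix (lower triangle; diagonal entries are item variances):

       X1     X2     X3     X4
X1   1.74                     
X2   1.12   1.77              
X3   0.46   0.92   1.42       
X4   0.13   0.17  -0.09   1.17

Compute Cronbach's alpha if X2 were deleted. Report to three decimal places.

Remaining items: X1, X3, X4 (k = 3).
ΣVar(i) = 1.74 + 1.42 + 1.17 = 4.33
Var(T) = 4.33 + 2 × 0.50 = 5.33
α (item deleted) = (3/2)·(1 − 4.33/5.33) = 0.281

α = 0.281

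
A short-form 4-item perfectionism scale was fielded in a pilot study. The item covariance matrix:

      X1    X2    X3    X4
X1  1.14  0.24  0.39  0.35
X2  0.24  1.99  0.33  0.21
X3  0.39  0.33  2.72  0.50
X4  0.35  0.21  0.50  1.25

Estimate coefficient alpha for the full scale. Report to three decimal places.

ΣVar(i) = 1.14 + 1.99 + 2.72 + 1.25 = 7.10
Σ_{i<j} σ_ij = 2.02
σ²_total = 7.10 + 2 × 2.02 = 11.14
α = (k/(k−1))·(1 − ΣVar(i)/σ²_total) = (4/3)·(1 − 7.10/11.14) = 0.484

α = 0.484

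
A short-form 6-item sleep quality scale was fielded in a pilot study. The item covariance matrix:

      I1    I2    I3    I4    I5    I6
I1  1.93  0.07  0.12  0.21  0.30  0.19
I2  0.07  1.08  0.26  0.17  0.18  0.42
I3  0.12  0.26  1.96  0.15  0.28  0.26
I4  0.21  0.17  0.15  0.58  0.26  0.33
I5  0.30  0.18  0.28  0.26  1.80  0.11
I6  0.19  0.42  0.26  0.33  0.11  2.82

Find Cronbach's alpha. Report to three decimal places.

sum of item variances = 1.93 + 1.08 + 1.96 + 0.58 + 1.80 + 2.82 = 10.17
Σ_{i<j} σ_ij = 3.31
Var(T) = 10.17 + 2 × 3.31 = 16.79
α = (k/(k−1))·(1 − sum of item variances/Var(T)) = (6/5)·(1 − 10.17/16.79) = 0.473

α = 0.473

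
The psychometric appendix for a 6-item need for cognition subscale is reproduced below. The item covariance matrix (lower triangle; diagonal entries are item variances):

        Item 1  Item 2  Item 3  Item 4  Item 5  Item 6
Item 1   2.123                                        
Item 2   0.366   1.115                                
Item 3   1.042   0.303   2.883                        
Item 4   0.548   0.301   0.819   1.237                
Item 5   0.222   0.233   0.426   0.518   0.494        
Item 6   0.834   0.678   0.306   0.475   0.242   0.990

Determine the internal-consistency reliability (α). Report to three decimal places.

ΣVar(i) = 2.123 + 1.115 + 2.883 + 1.237 + 0.494 + 0.990 = 8.842
Sum of the distinct covariances = 7.313
σ²_T = 8.842 + 2 × 7.313 = 23.468
α = (k/(k−1))·(1 − ΣVar(i)/σ²_T) = (6/5)·(1 − 8.842/23.468) = 0.748

α = 0.748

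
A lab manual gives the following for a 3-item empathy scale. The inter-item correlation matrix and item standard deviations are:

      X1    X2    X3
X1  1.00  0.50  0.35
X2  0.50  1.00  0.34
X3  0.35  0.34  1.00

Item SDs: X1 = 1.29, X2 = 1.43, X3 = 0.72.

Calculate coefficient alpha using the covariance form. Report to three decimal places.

Σσ²ᵢ = 1.29² + 1.43² + 0.72² = 4.2274
Covariances σ_ij = r_ij · s_i · s_j:
  σ(X1,X2) = 0.50 × 1.29 × 1.43 = 0.9224
  σ(X1,X3) = 0.35 × 1.29 × 0.72 = 0.3251
  σ(X2,X3) = 0.34 × 1.43 × 0.72 = 0.3501
σ²_T = Σσ²ᵢ + 2·Σσ_ij = 4.2274 + 2 × 1.5976 = 7.4226
α = (3/2)·(1 − 4.2274/7.4226) = 0.646

α = 0.646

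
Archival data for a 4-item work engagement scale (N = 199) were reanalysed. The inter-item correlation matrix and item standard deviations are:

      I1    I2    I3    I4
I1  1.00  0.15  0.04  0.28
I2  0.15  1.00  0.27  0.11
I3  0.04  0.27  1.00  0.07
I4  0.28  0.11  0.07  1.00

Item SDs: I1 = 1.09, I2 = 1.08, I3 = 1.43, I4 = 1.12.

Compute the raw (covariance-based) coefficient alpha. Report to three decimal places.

α = 0.407

Σσ²ᵢ = 1.09² + 1.08² + 1.43² + 1.12² = 5.6538
Covariances σ_ij = r_ij · s_i · s_j:
  σ(I1,I2) = 0.15 × 1.09 × 1.08 = 0.1766
  σ(I1,I3) = 0.04 × 1.09 × 1.43 = 0.0623
  σ(I1,I4) = 0.28 × 1.09 × 1.12 = 0.3418
  σ(I2,I3) = 0.27 × 1.08 × 1.43 = 0.4170
  σ(I2,I4) = 0.11 × 1.08 × 1.12 = 0.1331
  σ(I3,I4) = 0.07 × 1.43 × 1.12 = 0.1121
σ²_T = Σσ²ᵢ + 2·Σσ_ij = 5.6538 + 2 × 1.2429 = 8.1396
α = (4/3)·(1 − 5.6538/8.1396) = 0.407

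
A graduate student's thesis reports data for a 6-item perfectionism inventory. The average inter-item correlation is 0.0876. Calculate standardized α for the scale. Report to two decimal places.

standardized α = 0.37

Standardized α = k·r̄ / (1 + (k−1)·r̄) = 6 × 0.0876 / (1 + 5 × 0.0876)
  = 0.5256 / 1.4380 = 0.37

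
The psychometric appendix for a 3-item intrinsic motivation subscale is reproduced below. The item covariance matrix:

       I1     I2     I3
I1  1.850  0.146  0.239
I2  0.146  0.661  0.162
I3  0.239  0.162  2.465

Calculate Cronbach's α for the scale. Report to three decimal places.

α = 0.270

ΣVar(i) = 1.850 + 0.661 + 2.465 = 4.976
Sum of off-diagonal covariances = 0.547
Var(T) = 4.976 + 2 × 0.547 = 6.070
α = (k/(k−1))·(1 − ΣVar(i)/Var(T)) = (3/2)·(1 − 4.976/6.070) = 0.270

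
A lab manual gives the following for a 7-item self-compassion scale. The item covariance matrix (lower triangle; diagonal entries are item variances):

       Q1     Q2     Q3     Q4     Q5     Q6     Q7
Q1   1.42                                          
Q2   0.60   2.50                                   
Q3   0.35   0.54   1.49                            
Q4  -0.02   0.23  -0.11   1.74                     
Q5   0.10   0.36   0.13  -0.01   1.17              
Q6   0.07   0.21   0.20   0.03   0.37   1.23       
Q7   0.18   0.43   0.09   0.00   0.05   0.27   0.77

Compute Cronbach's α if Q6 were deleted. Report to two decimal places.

Cronbach's α = 0.47

Remaining items: Q1, Q2, Q3, Q4, Q5, Q7 (k = 6).
sum of item variances = 1.42 + 2.50 + 1.49 + 1.74 + 1.17 + 0.77 = 9.09
σ²_total = 9.09 + 2 × 2.92 = 14.93
α (item deleted) = (6/5)·(1 − 9.09/14.93) = 0.47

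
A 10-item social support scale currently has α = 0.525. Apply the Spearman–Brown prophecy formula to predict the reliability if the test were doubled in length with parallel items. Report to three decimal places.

predicted reliability = 0.689

Length factor m = 2
α' = m·α / (1 + (m−1)·α)
   = 2 × 0.525 / (1 + (2 − 1) × 0.525)
   = 1.0500 / 1.5250 = 0.689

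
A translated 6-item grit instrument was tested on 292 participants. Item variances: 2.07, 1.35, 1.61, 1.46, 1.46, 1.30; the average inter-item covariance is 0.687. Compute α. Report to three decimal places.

Σσᵢ² = 2.07 + 1.35 + 1.61 + 1.46 + 1.46 + 1.30 = 9.25
Sum of the 15 distinct covariances = 15 × 0.687 = 10.305
Var(T) = Σσᵢ² + 2·Σcov = 9.25 + 2 × 10.305 = 29.860
α = (6/5)·(1 − 9.25/29.860) = 0.828

α = 0.828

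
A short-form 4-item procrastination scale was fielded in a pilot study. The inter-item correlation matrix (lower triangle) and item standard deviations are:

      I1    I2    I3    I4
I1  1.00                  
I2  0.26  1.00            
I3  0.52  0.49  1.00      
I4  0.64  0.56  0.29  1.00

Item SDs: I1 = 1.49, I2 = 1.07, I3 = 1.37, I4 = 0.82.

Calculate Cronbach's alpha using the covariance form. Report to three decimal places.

α = 0.749

Σσ²ᵢ = 1.49² + 1.07² + 1.37² + 0.82² = 5.9143
Covariances σ_ij = r_ij · s_i · s_j:
  σ(I1,I2) = 0.26 × 1.49 × 1.07 = 0.4145
  σ(I1,I3) = 0.52 × 1.49 × 1.37 = 1.0615
  σ(I1,I4) = 0.64 × 1.49 × 0.82 = 0.7820
  σ(I2,I3) = 0.49 × 1.07 × 1.37 = 0.7183
  σ(I2,I4) = 0.56 × 1.07 × 0.82 = 0.4913
  σ(I3,I4) = 0.29 × 1.37 × 0.82 = 0.3258
σ²_T = Σσ²ᵢ + 2·Σσ_ij = 5.9143 + 2 × 3.7934 = 13.5011
α = (4/3)·(1 − 5.9143/13.5011) = 0.749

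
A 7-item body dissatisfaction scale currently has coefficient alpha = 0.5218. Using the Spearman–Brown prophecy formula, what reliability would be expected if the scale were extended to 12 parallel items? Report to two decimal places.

Length factor m = 12/7 = 1.7143
α' = m·α / (1 + (m−1)·α)
   = 12/7 × 0.5218 / (1 + (12/7 − 1) × 0.5218)
   = 0.8945 / 1.3727 = 0.65

predicted reliability = 0.65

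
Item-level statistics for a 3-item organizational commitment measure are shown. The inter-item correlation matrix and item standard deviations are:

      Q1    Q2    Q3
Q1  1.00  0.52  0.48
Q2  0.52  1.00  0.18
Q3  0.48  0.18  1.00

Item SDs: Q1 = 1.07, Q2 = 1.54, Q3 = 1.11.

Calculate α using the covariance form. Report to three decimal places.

Σσ²ᵢ = 1.07² + 1.54² + 1.11² = 4.7486
Covariances σ_ij = r_ij · s_i · s_j:
  σ(Q1,Q2) = 0.52 × 1.07 × 1.54 = 0.8569
  σ(Q1,Q3) = 0.48 × 1.07 × 1.11 = 0.5701
  σ(Q2,Q3) = 0.18 × 1.54 × 1.11 = 0.3077
σ²_T = Σσ²ᵢ + 2·Σσ_ij = 4.7486 + 2 × 1.7347 = 8.2180
α = (3/2)·(1 − 4.7486/8.2180) = 0.633

α = 0.633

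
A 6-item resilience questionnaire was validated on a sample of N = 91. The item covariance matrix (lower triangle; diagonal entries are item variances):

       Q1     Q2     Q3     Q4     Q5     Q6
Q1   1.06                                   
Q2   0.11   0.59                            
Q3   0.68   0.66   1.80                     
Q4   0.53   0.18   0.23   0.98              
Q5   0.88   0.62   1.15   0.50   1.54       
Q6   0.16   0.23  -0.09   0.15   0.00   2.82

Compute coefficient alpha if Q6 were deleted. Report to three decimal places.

α = 0.812

Remaining items: Q1, Q2, Q3, Q4, Q5 (k = 5).
Σσᵢ² = 1.06 + 0.59 + 1.80 + 0.98 + 1.54 = 5.97
total variance = 5.97 + 2 × 5.54 = 17.05
α (item deleted) = (5/4)·(1 − 5.97/17.05) = 0.812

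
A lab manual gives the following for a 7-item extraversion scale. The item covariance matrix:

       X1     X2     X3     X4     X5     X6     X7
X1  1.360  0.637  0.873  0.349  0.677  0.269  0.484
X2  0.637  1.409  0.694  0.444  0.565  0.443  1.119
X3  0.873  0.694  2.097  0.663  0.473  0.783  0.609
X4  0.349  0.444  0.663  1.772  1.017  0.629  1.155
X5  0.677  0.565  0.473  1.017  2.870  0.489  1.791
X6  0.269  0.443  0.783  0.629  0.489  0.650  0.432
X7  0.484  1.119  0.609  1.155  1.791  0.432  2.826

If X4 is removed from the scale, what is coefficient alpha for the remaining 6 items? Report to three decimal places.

Remaining items: X1, X2, X3, X5, X6, X7 (k = 6).
Σσᵢ² = 1.360 + 1.409 + 2.097 + 2.870 + 0.650 + 2.826 = 11.212
total variance = 11.212 + 2 × 10.338 = 31.888
α (item deleted) = (6/5)·(1 − 11.212/31.888) = 0.778

coefficient alpha = 0.778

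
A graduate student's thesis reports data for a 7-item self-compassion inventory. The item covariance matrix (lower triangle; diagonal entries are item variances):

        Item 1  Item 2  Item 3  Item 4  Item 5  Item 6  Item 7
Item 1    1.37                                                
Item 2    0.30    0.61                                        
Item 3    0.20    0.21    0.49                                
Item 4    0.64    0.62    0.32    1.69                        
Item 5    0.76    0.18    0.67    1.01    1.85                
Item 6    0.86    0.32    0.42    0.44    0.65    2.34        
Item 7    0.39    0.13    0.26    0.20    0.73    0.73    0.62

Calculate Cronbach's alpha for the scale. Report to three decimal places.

Cronbach's alpha = 0.806

Σσᵢ² = 1.37 + 0.61 + 0.49 + 1.69 + 1.85 + 2.34 + 0.62 = 8.97
Σ_{i<j} σ_ij = 10.04
total variance = 8.97 + 2 × 10.04 = 29.05
α = (k/(k−1))·(1 − Σσᵢ²/total variance) = (7/6)·(1 − 8.97/29.05) = 0.806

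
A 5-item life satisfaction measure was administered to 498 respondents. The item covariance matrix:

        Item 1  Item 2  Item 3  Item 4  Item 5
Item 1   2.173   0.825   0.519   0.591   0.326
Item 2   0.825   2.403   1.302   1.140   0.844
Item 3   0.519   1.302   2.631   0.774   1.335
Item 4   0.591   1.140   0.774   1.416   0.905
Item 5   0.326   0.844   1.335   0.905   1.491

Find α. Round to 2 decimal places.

α = 0.79

sum of item variances = 2.173 + 2.403 + 2.631 + 1.416 + 1.491 = 10.114
Sum of off-diagonal covariances = 8.561
total variance = 10.114 + 2 × 8.561 = 27.236
α = (k/(k−1))·(1 − sum of item variances/total variance) = (5/4)·(1 − 10.114/27.236) = 0.79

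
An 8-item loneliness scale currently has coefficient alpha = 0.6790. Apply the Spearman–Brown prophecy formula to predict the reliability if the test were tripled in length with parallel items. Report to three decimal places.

predicted reliability = 0.864

Length factor m = 3
α' = m·α / (1 + (m−1)·α)
   = 3 × 0.6790 / (1 + (3 − 1) × 0.6790)
   = 2.0370 / 2.3580 = 0.864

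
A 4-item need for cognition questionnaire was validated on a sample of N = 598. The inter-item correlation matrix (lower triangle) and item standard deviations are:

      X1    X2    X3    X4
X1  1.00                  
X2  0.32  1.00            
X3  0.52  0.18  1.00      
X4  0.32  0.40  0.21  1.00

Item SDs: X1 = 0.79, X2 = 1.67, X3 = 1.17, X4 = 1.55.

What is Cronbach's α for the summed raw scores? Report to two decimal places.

α = 0.61

Σσ²ᵢ = 0.79² + 1.67² + 1.17² + 1.55² = 7.1844
Covariances σ_ij = r_ij · s_i · s_j:
  σ(X1,X2) = 0.32 × 0.79 × 1.67 = 0.4222
  σ(X1,X3) = 0.52 × 0.79 × 1.17 = 0.4806
  σ(X1,X4) = 0.32 × 0.79 × 1.55 = 0.3918
  σ(X2,X3) = 0.18 × 1.67 × 1.17 = 0.3517
  σ(X2,X4) = 0.40 × 1.67 × 1.55 = 1.0354
  σ(X3,X4) = 0.21 × 1.17 × 1.55 = 0.3808
σ²_T = Σσ²ᵢ + 2·Σσ_ij = 7.1844 + 2 × 3.0625 = 13.3094
α = (4/3)·(1 − 7.1844/13.3094) = 0.61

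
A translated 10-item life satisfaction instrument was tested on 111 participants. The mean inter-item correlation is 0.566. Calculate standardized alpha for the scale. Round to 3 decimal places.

Standardized α = k·r̄ / (1 + (k−1)·r̄) = 10 × 0.566 / (1 + 9 × 0.566)
  = 5.6600 / 6.0940 = 0.929

α = 0.929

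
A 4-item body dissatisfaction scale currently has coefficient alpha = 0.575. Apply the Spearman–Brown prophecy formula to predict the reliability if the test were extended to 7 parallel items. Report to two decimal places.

Length factor m = 7/4 = 1.7500
α' = m·α / (1 + (m−1)·α)
   = 7/4 × 0.575 / (1 + (7/4 − 1) × 0.575)
   = 1.0062 / 1.4312 = 0.70

predicted reliability = 0.70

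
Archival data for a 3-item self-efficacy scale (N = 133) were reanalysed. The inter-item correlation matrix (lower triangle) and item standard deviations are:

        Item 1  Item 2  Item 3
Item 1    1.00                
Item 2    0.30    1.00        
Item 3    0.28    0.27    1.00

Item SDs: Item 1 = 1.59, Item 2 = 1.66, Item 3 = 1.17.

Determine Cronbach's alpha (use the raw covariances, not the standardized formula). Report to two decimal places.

Cronbach's alpha = 0.53

Σσ²ᵢ = 1.59² + 1.66² + 1.17² = 6.6526
Covariances σ_ij = r_ij · s_i · s_j:
  σ(Item 1,Item 2) = 0.30 × 1.59 × 1.66 = 0.7918
  σ(Item 1,Item 3) = 0.28 × 1.59 × 1.17 = 0.5209
  σ(Item 2,Item 3) = 0.27 × 1.66 × 1.17 = 0.5244
σ²_T = Σσ²ᵢ + 2·Σσ_ij = 6.6526 + 2 × 1.8371 = 10.3268
α = (3/2)·(1 − 6.6526/10.3268) = 0.53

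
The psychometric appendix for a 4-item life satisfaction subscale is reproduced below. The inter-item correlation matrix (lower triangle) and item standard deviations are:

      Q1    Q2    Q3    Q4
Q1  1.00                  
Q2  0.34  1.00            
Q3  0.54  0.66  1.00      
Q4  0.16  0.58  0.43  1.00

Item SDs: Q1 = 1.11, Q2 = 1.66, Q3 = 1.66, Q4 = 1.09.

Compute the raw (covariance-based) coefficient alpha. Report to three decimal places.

coefficient alpha = 0.772

Σσ²ᵢ = 1.11² + 1.66² + 1.66² + 1.09² = 7.9314
Covariances σ_ij = r_ij · s_i · s_j:
  σ(Q1,Q2) = 0.34 × 1.11 × 1.66 = 0.6265
  σ(Q1,Q3) = 0.54 × 1.11 × 1.66 = 0.9950
  σ(Q1,Q4) = 0.16 × 1.11 × 1.09 = 0.1936
  σ(Q2,Q3) = 0.66 × 1.66 × 1.66 = 1.8187
  σ(Q2,Q4) = 0.58 × 1.66 × 1.09 = 1.0495
  σ(Q3,Q4) = 0.43 × 1.66 × 1.09 = 0.7780
σ²_T = Σσ²ᵢ + 2·Σσ_ij = 7.9314 + 2 × 5.4613 = 18.8540
α = (4/3)·(1 − 7.9314/18.8540) = 0.772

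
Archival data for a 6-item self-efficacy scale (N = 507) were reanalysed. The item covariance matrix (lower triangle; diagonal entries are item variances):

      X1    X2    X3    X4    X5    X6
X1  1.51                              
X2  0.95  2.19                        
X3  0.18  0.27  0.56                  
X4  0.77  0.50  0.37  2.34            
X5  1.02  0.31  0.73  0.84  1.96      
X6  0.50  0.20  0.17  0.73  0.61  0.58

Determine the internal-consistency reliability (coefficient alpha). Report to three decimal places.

sum of item variances = 1.51 + 2.19 + 0.56 + 2.34 + 1.96 + 0.58 = 9.14
Σ_{i<j} σ_ij = 8.15
σ²_total = 9.14 + 2 × 8.15 = 25.44
α = (k/(k−1))·(1 − sum of item variances/σ²_total) = (6/5)·(1 − 9.14/25.44) = 0.769

α = 0.769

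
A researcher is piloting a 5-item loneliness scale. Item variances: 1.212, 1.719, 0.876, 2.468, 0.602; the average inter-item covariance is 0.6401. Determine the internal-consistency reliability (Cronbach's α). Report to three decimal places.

Cronbach's α = 0.813

Σσ²ᵢ = 1.212 + 1.719 + 0.876 + 2.468 + 0.602 = 6.877
Sum of the 10 distinct covariances = 10 × 0.6401 = 6.4010
σ²_total = Σσ²ᵢ + 2·Σcov = 6.877 + 2 × 6.4010 = 19.6790
α = (5/4)·(1 − 6.877/19.6790) = 0.813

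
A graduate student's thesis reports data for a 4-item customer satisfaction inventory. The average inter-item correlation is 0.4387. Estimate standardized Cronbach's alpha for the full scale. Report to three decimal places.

Standardized α = k·r̄ / (1 + (k−1)·r̄) = 4 × 0.4387 / (1 + 3 × 0.4387)
  = 1.7548 / 2.3161 = 0.758

α = 0.758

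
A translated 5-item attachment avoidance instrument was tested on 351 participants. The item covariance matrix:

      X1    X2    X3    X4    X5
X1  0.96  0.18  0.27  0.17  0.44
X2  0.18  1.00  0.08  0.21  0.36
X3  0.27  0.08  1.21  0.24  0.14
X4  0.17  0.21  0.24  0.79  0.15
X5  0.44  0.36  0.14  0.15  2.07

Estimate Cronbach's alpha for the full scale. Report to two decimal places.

Σσ²ᵢ = 0.96 + 1.00 + 1.21 + 0.79 + 2.07 = 6.03
Σ_{i<j} σ_ij = 2.24
σ²_total = 6.03 + 2 × 2.24 = 10.51
α = (k/(k−1))·(1 − Σσ²ᵢ/σ²_total) = (5/4)·(1 − 6.03/10.51) = 0.53

α = 0.53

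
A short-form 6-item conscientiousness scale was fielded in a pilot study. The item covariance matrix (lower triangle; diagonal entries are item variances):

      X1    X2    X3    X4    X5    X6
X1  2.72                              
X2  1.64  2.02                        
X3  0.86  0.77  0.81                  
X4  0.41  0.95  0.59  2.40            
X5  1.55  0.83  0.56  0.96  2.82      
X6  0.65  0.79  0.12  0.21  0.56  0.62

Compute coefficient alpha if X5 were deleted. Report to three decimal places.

Remaining items: X1, X2, X3, X4, X6 (k = 5).
ΣVar(i) = 2.72 + 2.02 + 0.81 + 2.40 + 0.62 = 8.57
Var(T) = 8.57 + 2 × 6.99 = 22.55
α (item deleted) = (5/4)·(1 − 8.57/22.55) = 0.775

coefficient alpha = 0.775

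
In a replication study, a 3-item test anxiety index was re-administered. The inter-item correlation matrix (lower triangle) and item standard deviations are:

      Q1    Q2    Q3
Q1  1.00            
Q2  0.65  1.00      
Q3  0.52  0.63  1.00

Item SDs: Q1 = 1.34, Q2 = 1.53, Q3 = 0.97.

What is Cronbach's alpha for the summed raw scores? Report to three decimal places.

Σσ²ᵢ = 1.34² + 1.53² + 0.97² = 5.0774
Covariances σ_ij = r_ij · s_i · s_j:
  σ(Q1,Q2) = 0.65 × 1.34 × 1.53 = 1.3326
  σ(Q1,Q3) = 0.52 × 1.34 × 0.97 = 0.6759
  σ(Q2,Q3) = 0.63 × 1.53 × 0.97 = 0.9350
σ²_T = Σσ²ᵢ + 2·Σσ_ij = 5.0774 + 2 × 2.9435 = 10.9644
α = (3/2)·(1 − 5.0774/10.9644) = 0.805

α = 0.805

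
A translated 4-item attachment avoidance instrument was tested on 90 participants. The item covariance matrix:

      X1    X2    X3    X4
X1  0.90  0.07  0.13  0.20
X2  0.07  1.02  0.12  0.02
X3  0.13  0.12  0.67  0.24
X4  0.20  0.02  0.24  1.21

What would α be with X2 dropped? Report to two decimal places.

α = 0.44

Remaining items: X1, X3, X4 (k = 3).
Σσ²ᵢ = 0.90 + 0.67 + 1.21 = 2.78
Var(T) = 2.78 + 2 × 0.57 = 3.92
α (item deleted) = (3/2)·(1 − 2.78/3.92) = 0.44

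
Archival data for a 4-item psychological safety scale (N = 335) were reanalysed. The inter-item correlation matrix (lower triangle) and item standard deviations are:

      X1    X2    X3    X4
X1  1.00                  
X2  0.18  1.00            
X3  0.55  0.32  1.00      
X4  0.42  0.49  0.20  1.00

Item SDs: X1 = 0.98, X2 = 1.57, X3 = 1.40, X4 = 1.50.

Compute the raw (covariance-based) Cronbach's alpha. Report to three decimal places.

α = 0.676

Σσ²ᵢ = 0.98² + 1.57² + 1.40² + 1.50² = 7.6353
Covariances σ_ij = r_ij · s_i · s_j:
  σ(X1,X2) = 0.18 × 0.98 × 1.57 = 0.2769
  σ(X1,X3) = 0.55 × 0.98 × 1.40 = 0.7546
  σ(X1,X4) = 0.42 × 0.98 × 1.50 = 0.6174
  σ(X2,X3) = 0.32 × 1.57 × 1.40 = 0.7034
  σ(X2,X4) = 0.49 × 1.57 × 1.50 = 1.1540
  σ(X3,X4) = 0.20 × 1.40 × 1.50 = 0.4200
σ²_T = Σσ²ᵢ + 2·Σσ_ij = 7.6353 + 2 × 3.9263 = 15.4879
α = (4/3)·(1 − 7.6353/15.4879) = 0.676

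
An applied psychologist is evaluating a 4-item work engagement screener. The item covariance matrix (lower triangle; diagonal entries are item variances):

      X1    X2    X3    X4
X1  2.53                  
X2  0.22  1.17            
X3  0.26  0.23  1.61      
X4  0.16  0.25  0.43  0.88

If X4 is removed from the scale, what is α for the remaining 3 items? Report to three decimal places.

Remaining items: X1, X2, X3 (k = 3).
sum of item variances = 2.53 + 1.17 + 1.61 = 5.31
total variance = 5.31 + 2 × 0.71 = 6.73
α (item deleted) = (3/2)·(1 − 5.31/6.73) = 0.316

α = 0.316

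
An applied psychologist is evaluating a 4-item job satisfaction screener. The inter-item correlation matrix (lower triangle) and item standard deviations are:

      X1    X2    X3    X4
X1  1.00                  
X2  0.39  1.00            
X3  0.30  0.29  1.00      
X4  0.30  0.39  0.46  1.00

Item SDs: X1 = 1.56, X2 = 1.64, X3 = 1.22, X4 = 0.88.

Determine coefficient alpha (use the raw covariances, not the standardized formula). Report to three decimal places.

Σσ²ᵢ = 1.56² + 1.64² + 1.22² + 0.88² = 7.3860
Covariances σ_ij = r_ij · s_i · s_j:
  σ(X1,X2) = 0.39 × 1.56 × 1.64 = 0.9978
  σ(X1,X3) = 0.30 × 1.56 × 1.22 = 0.5710
  σ(X1,X4) = 0.30 × 1.56 × 0.88 = 0.4118
  σ(X2,X3) = 0.29 × 1.64 × 1.22 = 0.5802
  σ(X2,X4) = 0.39 × 1.64 × 0.88 = 0.5628
  σ(X3,X4) = 0.46 × 1.22 × 0.88 = 0.4939
σ²_T = Σσ²ᵢ + 2·Σσ_ij = 7.3860 + 2 × 3.6175 = 14.6210
α = (4/3)·(1 − 7.3860/14.6210) = 0.660

α = 0.660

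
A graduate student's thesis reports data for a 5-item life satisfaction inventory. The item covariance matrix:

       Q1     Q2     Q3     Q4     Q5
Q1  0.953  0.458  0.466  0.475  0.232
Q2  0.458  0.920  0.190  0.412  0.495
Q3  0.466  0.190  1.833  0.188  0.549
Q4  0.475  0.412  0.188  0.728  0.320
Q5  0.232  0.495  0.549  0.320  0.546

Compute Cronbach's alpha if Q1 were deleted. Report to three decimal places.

α = 0.689

Remaining items: Q2, Q3, Q4, Q5 (k = 4).
sum of item variances = 0.920 + 1.833 + 0.728 + 0.546 = 4.027
Var(T) = 4.027 + 2 × 2.154 = 8.335
α (item deleted) = (4/3)·(1 − 4.027/8.335) = 0.689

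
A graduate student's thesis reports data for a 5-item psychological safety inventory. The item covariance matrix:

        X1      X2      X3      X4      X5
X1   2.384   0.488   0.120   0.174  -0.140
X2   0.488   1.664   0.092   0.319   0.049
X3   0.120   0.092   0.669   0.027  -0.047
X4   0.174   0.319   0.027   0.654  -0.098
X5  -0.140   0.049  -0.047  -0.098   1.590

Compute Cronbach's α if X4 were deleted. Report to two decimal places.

Remaining items: X1, X2, X3, X5 (k = 4).
sum of item variances = 2.384 + 1.664 + 0.669 + 1.590 = 6.307
σ²_T = 6.307 + 2 × 0.562 = 7.431
α (item deleted) = (4/3)·(1 − 6.307/7.431) = 0.20

Cronbach's α = 0.20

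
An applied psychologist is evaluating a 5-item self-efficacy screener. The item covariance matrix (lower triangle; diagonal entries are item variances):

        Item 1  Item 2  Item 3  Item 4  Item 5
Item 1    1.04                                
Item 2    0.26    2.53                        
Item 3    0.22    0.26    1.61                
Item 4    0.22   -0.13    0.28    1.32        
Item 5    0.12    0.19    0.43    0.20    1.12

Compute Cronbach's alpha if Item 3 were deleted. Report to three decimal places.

Remaining items: Item 1, Item 2, Item 4, Item 5 (k = 4).
Σσ²ᵢ = 1.04 + 2.53 + 1.32 + 1.12 = 6.01
σ²_T = 6.01 + 2 × 0.86 = 7.73
α (item deleted) = (4/3)·(1 − 6.01/7.73) = 0.297

Cronbach's alpha = 0.297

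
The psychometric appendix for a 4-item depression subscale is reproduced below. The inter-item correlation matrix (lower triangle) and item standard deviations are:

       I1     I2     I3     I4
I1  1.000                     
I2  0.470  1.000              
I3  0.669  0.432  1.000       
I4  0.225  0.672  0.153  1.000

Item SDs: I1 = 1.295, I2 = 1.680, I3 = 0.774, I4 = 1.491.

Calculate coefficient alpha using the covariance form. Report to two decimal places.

Σσ²ᵢ = 1.295² + 1.680² + 0.774² + 1.491² = 7.3216
Covariances σ_ij = r_ij · s_i · s_j:
  σ(I1,I2) = 0.470 × 1.295 × 1.680 = 1.0225
  σ(I1,I3) = 0.669 × 1.295 × 0.774 = 0.6706
  σ(I1,I4) = 0.225 × 1.295 × 1.491 = 0.4344
  σ(I2,I3) = 0.432 × 1.680 × 0.774 = 0.5617
  σ(I2,I4) = 0.672 × 1.680 × 1.491 = 1.6833
  σ(I3,I4) = 0.153 × 0.774 × 1.491 = 0.1766
σ²_T = Σσ²ᵢ + 2·Σσ_ij = 7.3216 + 2 × 4.5491 = 16.4198
α = (4/3)·(1 − 7.3216/16.4198) = 0.74

α = 0.74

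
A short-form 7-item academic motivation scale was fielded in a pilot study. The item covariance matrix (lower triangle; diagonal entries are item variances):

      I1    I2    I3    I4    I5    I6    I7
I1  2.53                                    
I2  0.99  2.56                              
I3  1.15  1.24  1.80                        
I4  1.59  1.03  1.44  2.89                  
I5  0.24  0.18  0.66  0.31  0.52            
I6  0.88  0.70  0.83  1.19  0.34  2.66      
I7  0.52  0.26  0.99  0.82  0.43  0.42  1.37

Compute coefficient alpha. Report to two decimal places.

Σσ²ᵢ = 2.53 + 2.56 + 1.80 + 2.89 + 0.52 + 2.66 + 1.37 = 14.33
Sum of the distinct covariances = 16.21
Var(T) = 14.33 + 2 × 16.21 = 46.75
α = (k/(k−1))·(1 − Σσ²ᵢ/Var(T)) = (7/6)·(1 − 14.33/46.75) = 0.81

α = 0.81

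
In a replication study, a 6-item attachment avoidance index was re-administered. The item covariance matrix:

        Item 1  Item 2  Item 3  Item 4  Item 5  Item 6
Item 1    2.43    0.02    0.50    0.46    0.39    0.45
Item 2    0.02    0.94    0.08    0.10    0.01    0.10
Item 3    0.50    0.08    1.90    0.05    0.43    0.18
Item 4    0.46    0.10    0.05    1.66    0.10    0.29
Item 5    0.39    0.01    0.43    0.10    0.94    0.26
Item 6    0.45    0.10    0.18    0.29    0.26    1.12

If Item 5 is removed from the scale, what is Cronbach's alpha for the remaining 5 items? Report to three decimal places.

Remaining items: Item 1, Item 2, Item 3, Item 4, Item 6 (k = 5).
Σσ²ᵢ = 2.43 + 0.94 + 1.90 + 1.66 + 1.12 = 8.05
Var(T) = 8.05 + 2 × 2.23 = 12.51
α (item deleted) = (5/4)·(1 − 8.05/12.51) = 0.446

α = 0.446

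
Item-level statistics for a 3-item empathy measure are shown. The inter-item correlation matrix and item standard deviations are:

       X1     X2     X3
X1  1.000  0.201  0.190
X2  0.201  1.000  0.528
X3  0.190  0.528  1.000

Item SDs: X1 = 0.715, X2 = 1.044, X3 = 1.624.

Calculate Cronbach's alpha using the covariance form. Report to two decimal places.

Cronbach's alpha = 0.56

Σσ²ᵢ = 0.715² + 1.044² + 1.624² = 4.2385
Covariances σ_ij = r_ij · s_i · s_j:
  σ(X1,X2) = 0.201 × 0.715 × 1.044 = 0.1500
  σ(X1,X3) = 0.190 × 0.715 × 1.624 = 0.2206
  σ(X2,X3) = 0.528 × 1.044 × 1.624 = 0.8952
σ²_T = Σσ²ᵢ + 2·Σσ_ij = 4.2385 + 2 × 1.2658 = 6.7701
α = (3/2)·(1 − 4.2385/6.7701) = 0.56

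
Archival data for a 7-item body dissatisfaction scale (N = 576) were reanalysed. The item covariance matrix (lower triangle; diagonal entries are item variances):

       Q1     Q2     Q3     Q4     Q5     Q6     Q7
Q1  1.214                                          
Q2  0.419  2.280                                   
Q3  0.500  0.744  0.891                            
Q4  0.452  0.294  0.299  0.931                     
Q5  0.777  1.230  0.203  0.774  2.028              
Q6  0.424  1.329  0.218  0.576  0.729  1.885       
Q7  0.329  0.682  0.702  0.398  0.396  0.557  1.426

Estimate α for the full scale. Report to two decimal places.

ΣVar(i) = 1.214 + 2.280 + 0.891 + 0.931 + 2.028 + 1.885 + 1.426 = 10.655
Sum of off-diagonal covariances = 12.032
σ²_total = 10.655 + 2 × 12.032 = 34.719
α = (k/(k−1))·(1 − ΣVar(i)/σ²_total) = (7/6)·(1 − 10.655/34.719) = 0.81

α = 0.81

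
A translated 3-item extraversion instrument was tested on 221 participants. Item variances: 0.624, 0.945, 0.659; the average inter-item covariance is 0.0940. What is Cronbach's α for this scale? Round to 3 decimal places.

Cronbach's α = 0.303

sum of item variances = 0.624 + 0.945 + 0.659 = 2.228
Sum of the 3 distinct covariances = 3 × 0.0940 = 0.2820
total variance = sum of item variances + 2·Σcov = 2.228 + 2 × 0.2820 = 2.7920
α = (3/2)·(1 − 2.228/2.7920) = 0.303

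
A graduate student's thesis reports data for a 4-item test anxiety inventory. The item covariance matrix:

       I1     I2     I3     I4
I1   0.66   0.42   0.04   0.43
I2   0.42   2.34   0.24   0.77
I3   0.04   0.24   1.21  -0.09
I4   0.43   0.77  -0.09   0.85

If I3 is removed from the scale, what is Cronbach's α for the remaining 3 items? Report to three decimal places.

Cronbach's α = 0.685

Remaining items: I1, I2, I4 (k = 3).
sum of item variances = 0.66 + 2.34 + 0.85 = 3.85
total variance = 3.85 + 2 × 1.62 = 7.09
α (item deleted) = (3/2)·(1 − 3.85/7.09) = 0.685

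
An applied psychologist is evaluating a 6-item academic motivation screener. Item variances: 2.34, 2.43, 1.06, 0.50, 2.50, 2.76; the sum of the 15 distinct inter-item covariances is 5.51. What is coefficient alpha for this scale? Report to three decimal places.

Σσ²ᵢ = 2.34 + 2.43 + 1.06 + 0.50 + 2.50 + 2.76 = 11.59
Sum of distinct covariances = 5.51
Var(T) = Σσ²ᵢ + 2·Σcov = 11.59 + 2 × 5.51 = 22.61
α = (6/5)·(1 − 11.59/22.61) = 0.585

α = 0.585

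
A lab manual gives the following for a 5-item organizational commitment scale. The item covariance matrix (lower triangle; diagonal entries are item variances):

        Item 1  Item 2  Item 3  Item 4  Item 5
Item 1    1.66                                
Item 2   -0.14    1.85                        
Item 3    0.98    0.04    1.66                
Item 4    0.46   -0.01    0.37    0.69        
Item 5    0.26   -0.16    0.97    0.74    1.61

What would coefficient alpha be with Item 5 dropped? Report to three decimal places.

Remaining items: Item 1, Item 2, Item 3, Item 4 (k = 4).
Σσ²ᵢ = 1.66 + 1.85 + 1.66 + 0.69 = 5.86
σ²_T = 5.86 + 2 × 1.70 = 9.26
α (item deleted) = (4/3)·(1 − 5.86/9.26) = 0.490

coefficient alpha = 0.490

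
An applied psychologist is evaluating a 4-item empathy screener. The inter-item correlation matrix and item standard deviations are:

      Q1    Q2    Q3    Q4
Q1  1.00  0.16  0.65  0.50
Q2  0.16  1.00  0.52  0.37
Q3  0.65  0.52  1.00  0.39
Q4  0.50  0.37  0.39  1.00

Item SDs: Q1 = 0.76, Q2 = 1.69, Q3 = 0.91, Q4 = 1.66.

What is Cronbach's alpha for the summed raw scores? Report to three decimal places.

Σσ²ᵢ = 0.76² + 1.69² + 0.91² + 1.66² = 7.0174
Covariances σ_ij = r_ij · s_i · s_j:
  σ(Q1,Q2) = 0.16 × 0.76 × 1.69 = 0.2055
  σ(Q1,Q3) = 0.65 × 0.76 × 0.91 = 0.4495
  σ(Q1,Q4) = 0.50 × 0.76 × 1.66 = 0.6308
  σ(Q2,Q3) = 0.52 × 1.69 × 0.91 = 0.7997
  σ(Q2,Q4) = 0.37 × 1.69 × 1.66 = 1.0380
  σ(Q3,Q4) = 0.39 × 0.91 × 1.66 = 0.5891
σ²_T = Σσ²ᵢ + 2·Σσ_ij = 7.0174 + 2 × 3.7126 = 14.4426
α = (4/3)·(1 − 7.0174/14.4426) = 0.685

Cronbach's alpha = 0.685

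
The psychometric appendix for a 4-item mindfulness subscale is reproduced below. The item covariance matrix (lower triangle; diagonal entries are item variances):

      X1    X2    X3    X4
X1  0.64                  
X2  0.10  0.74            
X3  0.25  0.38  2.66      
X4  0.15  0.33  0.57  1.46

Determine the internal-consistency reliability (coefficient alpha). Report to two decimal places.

coefficient alpha = 0.52

ΣVar(i) = 0.64 + 0.74 + 2.66 + 1.46 = 5.50
Sum of off-diagonal covariances = 1.78
Var(T) = 5.50 + 2 × 1.78 = 9.06
α = (k/(k−1))·(1 − ΣVar(i)/Var(T)) = (4/3)·(1 − 5.50/9.06) = 0.52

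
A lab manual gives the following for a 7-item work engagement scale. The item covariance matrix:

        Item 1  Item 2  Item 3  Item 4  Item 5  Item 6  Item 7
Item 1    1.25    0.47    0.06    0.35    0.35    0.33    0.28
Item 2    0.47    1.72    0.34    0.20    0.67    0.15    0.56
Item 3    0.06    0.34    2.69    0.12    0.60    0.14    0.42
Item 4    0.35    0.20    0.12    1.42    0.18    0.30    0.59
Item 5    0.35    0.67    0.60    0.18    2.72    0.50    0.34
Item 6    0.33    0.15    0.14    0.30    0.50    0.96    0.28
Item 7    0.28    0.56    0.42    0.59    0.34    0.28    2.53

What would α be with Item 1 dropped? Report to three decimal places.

α = 0.567

Remaining items: Item 2, Item 3, Item 4, Item 5, Item 6, Item 7 (k = 6).
ΣVar(i) = 1.72 + 2.69 + 1.42 + 2.72 + 0.96 + 2.53 = 12.04
total variance = 12.04 + 2 × 5.39 = 22.82
α (item deleted) = (6/5)·(1 − 12.04/22.82) = 0.567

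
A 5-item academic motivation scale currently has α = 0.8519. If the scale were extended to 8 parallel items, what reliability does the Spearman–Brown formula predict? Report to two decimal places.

Length factor m = 8/5 = 1.6000
α' = m·α / (1 + (m−1)·α)
   = 8/5 × 0.8519 / (1 + (8/5 − 1) × 0.8519)
   = 1.3630 / 1.5111 = 0.90

predicted reliability = 0.90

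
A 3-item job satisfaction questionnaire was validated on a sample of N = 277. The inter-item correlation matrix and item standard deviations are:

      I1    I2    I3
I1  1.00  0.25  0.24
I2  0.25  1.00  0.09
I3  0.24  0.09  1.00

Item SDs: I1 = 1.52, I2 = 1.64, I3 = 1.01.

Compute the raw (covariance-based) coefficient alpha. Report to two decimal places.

Σσ²ᵢ = 1.52² + 1.64² + 1.01² = 6.0201
Covariances σ_ij = r_ij · s_i · s_j:
  σ(I1,I2) = 0.25 × 1.52 × 1.64 = 0.6232
  σ(I1,I3) = 0.24 × 1.52 × 1.01 = 0.3684
  σ(I2,I3) = 0.09 × 1.64 × 1.01 = 0.1491
σ²_T = Σσ²ᵢ + 2·Σσ_ij = 6.0201 + 2 × 1.1407 = 8.3015
α = (3/2)·(1 − 6.0201/8.3015) = 0.41

α = 0.41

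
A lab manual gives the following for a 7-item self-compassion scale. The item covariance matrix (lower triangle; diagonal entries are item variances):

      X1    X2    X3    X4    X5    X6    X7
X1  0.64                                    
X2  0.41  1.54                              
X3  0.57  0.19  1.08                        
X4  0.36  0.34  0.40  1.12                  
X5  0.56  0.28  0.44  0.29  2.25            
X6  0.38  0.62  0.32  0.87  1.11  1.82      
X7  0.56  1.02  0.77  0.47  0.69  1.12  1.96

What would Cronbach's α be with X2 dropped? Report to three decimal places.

Cronbach's α = 0.801

Remaining items: X1, X3, X4, X5, X6, X7 (k = 6).
Σσ²ᵢ = 0.64 + 1.08 + 1.12 + 2.25 + 1.82 + 1.96 = 8.87
σ²_T = 8.87 + 2 × 8.91 = 26.69
α (item deleted) = (6/5)·(1 − 8.87/26.69) = 0.801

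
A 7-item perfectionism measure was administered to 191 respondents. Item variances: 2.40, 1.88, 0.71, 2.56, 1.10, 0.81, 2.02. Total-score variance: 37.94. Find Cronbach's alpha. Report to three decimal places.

α = 0.814

sum of item variances = 2.40 + 1.88 + 0.71 + 2.56 + 1.10 + 0.81 + 2.02 = 11.48
α = (k/(k−1))·(1 − sum of item variances/Var(T)) = (7/6)·(1 − 11.48/37.94) = 0.814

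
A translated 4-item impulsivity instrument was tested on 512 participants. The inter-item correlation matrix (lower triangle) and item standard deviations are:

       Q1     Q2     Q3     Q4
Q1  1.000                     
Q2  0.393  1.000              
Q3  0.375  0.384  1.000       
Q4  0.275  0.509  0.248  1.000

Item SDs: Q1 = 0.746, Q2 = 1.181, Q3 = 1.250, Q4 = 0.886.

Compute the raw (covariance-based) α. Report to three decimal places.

α = 0.682

Σσ²ᵢ = 0.746² + 1.181² + 1.250² + 0.886² = 4.2988
Covariances σ_ij = r_ij · s_i · s_j:
  σ(Q1,Q2) = 0.393 × 0.746 × 1.181 = 0.3462
  σ(Q1,Q3) = 0.375 × 0.746 × 1.250 = 0.3497
  σ(Q1,Q4) = 0.275 × 0.746 × 0.886 = 0.1818
  σ(Q2,Q3) = 0.384 × 1.181 × 1.250 = 0.5669
  σ(Q2,Q4) = 0.509 × 1.181 × 0.886 = 0.5326
  σ(Q3,Q4) = 0.248 × 1.250 × 0.886 = 0.2747
σ²_T = Σσ²ᵢ + 2·Σσ_ij = 4.2988 + 2 × 2.2519 = 8.8026
α = (4/3)·(1 − 4.2988/8.8026) = 0.682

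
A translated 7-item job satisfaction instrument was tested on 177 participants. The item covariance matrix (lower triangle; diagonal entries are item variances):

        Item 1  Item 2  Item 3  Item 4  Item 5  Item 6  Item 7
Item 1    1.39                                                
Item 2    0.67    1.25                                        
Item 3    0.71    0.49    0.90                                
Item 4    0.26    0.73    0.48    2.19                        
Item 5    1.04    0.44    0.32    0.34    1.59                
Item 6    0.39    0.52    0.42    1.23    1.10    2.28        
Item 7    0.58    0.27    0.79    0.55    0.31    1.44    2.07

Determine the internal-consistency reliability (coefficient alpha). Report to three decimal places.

sum of item variances = 1.39 + 1.25 + 0.90 + 2.19 + 1.59 + 2.28 + 2.07 = 11.67
Sum of off-diagonal covariances = 13.08
σ²_total = 11.67 + 2 × 13.08 = 37.83
α = (k/(k−1))·(1 − sum of item variances/σ²_total) = (7/6)·(1 − 11.67/37.83) = 0.807

α = 0.807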